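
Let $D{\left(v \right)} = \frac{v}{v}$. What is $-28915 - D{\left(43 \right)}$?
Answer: $-28916$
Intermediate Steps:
$D{\left(v \right)} = 1$
$-28915 - D{\left(43 \right)} = -28915 - 1 = -28916$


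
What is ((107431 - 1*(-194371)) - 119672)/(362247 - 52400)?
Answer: 182130/309847 ≈ 0.58781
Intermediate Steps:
((107431 - 1*(-194371)) - 119672)/(362247 - 52400) = ((107431 + 194371) - 119672)/309847 = (301802 - 119672)*(1/309847) = 182130*(1/309847) = 182130/309847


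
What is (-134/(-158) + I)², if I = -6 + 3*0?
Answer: 165649/6241 ≈ 26.542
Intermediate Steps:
I = -6 (I = -6 + 0 = -6)
(-134/(-158) + I)² = (-134/(-158) - 6)² = (-134*(-1/158) - 6)² = (67/79 - 6)² = (-407/79)² = 165649/6241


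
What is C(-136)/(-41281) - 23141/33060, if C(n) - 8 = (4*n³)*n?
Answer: -45240526143941/1364749860 ≈ -33149.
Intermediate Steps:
C(n) = 8 + 4*n⁴ (C(n) = 8 + (4*n³)*n = 8 + 4*n⁴)
C(-136)/(-41281) - 23141/33060 = (8 + 4*(-136)⁴)/(-41281) - 23141/33060 = (8 + 4*342102016)*(-1/41281) - 23141*1/33060 = (8 + 1368408064)*(-1/41281) - 23141/33060 = 1368408072*(-1/41281) - 23141/33060 = -1368408072/41281 - 23141/33060 = -45240526143941/1364749860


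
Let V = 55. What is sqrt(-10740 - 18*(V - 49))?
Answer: 4*I*sqrt(678) ≈ 104.15*I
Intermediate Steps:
sqrt(-10740 - 18*(V - 49)) = sqrt(-10740 - 18*(55 - 49)) = sqrt(-10740 - 18*6) = sqrt(-10740 - 108) = sqrt(-10848) = 4*I*sqrt(678)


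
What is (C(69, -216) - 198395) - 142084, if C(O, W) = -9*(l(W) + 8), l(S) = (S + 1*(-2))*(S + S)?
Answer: -1188135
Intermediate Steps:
l(S) = 2*S*(-2 + S) (l(S) = (S - 2)*(2*S) = (-2 + S)*(2*S) = 2*S*(-2 + S))
C(O, W) = -72 - 18*W*(-2 + W) (C(O, W) = -9*(2*W*(-2 + W) + 8) = -9*(8 + 2*W*(-2 + W)) = -72 - 18*W*(-2 + W))
(C(69, -216) - 198395) - 142084 = ((-72 - 18*(-216)*(-2 - 216)) - 198395) - 142084 = ((-72 - 18*(-216)*(-218)) - 198395) - 142084 = ((-72 - 847584) - 198395) - 142084 = (-847656 - 198395) - 142084 = -1046051 - 142084 = -1188135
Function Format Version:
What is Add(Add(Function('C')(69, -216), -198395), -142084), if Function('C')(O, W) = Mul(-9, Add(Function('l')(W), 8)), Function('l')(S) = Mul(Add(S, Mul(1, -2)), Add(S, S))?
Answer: -1188135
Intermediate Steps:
Function('l')(S) = Mul(2, S, Add(-2, S)) (Function('l')(S) = Mul(Add(S, -2), Mul(2, S)) = Mul(Add(-2, S), Mul(2, S)) = Mul(2, S, Add(-2, S)))
Function('C')(O, W) = Add(-72, Mul(-18, W, Add(-2, W))) (Function('C')(O, W) = Mul(-9, Add(Mul(2, W, Add(-2, W)), 8)) = Mul(-9, Add(8, Mul(2, W, Add(-2, W)))) = Add(-72, Mul(-18, W, Add(-2, W))))
Add(Add(Function('C')(69, -216), -198395), -142084) = Add(Add(Add(-72, Mul(-18, -216, Add(-2, -216))), -198395), -142084) = Add(Add(Add(-72, Mul(-18, -216, -218)), -198395), -142084) = Add(Add(Add(-72, -847584), -198395), -142084) = Add(Add(-847656, -198395), -142084) = Add(-1046051, -142084) = -1188135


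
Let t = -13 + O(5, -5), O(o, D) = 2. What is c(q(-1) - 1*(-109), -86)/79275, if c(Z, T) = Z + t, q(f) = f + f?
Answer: 32/26425 ≈ 0.0012110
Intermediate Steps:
q(f) = 2*f
t = -11 (t = -13 + 2 = -11)
c(Z, T) = -11 + Z (c(Z, T) = Z - 11 = -11 + Z)
c(q(-1) - 1*(-109), -86)/79275 = (-11 + (2*(-1) - 1*(-109)))/79275 = (-11 + (-2 + 109))*(1/79275) = (-11 + 107)*(1/79275) = 96*(1/79275) = 32/26425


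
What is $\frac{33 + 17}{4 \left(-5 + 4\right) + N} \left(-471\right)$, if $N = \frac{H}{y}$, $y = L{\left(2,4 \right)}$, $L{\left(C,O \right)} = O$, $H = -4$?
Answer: $4710$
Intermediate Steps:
$y = 4$
$N = -1$ ($N = - \frac{4}{4} = \left(-4\right) \frac{1}{4} = -1$)
$\frac{33 + 17}{4 \left(-5 + 4\right) + N} \left(-471\right) = \frac{33 + 17}{4 \left(-5 + 4\right) - 1} \left(-471\right) = \frac{50}{4 \left(-1\right) - 1} \left(-471\right) = \frac{50}{-4 - 1} \left(-471\right) = \frac{50}{-5} \left(-471\right) = 50 \left(- \frac{1}{5}\right) \left(-471\right) = \left(-10\right) \left(-471\right) = 4710$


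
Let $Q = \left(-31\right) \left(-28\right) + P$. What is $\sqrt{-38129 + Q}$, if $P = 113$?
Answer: $2 i \sqrt{9287} \approx 192.74 i$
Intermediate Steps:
$Q = 981$ ($Q = \left(-31\right) \left(-28\right) + 113 = 868 + 113 = 981$)
$\sqrt{-38129 + Q} = \sqrt{-38129 + 981} = \sqrt{-37148} = 2 i \sqrt{9287}$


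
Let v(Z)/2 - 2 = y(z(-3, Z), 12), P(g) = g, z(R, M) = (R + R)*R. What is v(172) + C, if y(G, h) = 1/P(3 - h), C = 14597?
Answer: 131407/9 ≈ 14601.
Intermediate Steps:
z(R, M) = 2*R**2 (z(R, M) = (2*R)*R = 2*R**2)
y(G, h) = 1/(3 - h)
v(Z) = 34/9 (v(Z) = 4 + 2*(-1/(-3 + 12)) = 4 + 2*(-1/9) = 4 - 2/9 = 34/9)
v(172) + C = 34/9 + 14597 = 131407/9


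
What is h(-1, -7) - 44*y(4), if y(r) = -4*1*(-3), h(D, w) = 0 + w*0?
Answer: -528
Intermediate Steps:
h(D, w) = 0 (h(D, w) = 0 + 0 = 0)
y(r) = 12 (y(r) = -4*(-3) = 12)
h(-1, -7) - 44*y(4) = 0 - 44*12 = 0 - 528 = -528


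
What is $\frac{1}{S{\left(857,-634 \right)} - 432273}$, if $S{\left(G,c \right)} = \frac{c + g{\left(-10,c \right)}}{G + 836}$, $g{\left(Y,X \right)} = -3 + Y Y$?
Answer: $- \frac{1693}{731838726} \approx -2.3134 \cdot 10^{-6}$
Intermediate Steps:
$g{\left(Y,X \right)} = -3 + Y^{2}$
$S{\left(G,c \right)} = \frac{97 + c}{836 + G}$ ($S{\left(G,c \right)} = \frac{c - \left(3 - \left(-10\right)^{2}\right)}{G + 836} = \frac{c + \left(-3 + 100\right)}{836 + G} = \frac{c + 97}{836 + G} = \frac{97 + c}{836 + G}$)
$\frac{1}{S{\left(857,-634 \right)} - 432273} = \frac{1}{\frac{97 - 634}{836 + 857} - 432273} = \frac{1}{\frac{1}{1693} \left(-537\right) - 432273} = \frac{1}{- \frac{537}{1693} - 432273} = \frac{1}{- \frac{731838726}{1693}} = - \frac{1693}{731838726}$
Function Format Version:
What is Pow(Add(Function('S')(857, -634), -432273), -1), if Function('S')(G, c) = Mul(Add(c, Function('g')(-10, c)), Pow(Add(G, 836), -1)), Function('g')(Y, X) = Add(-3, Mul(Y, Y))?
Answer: Rational(-1693, 731838726) ≈ -2.3134e-6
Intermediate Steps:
Function('g')(Y, X) = Add(-3, Pow(Y, 2))
Function('S')(G, c) = Mul(Pow(Add(836, G), -1), Add(97, c)) (Function('S')(G, c) = Mul(Add(c, Add(-3, Pow(-10, 2))), Pow(Add(G, 836), -1)) = Mul(Add(c, Add(-3, 100)), Pow(Add(836, G), -1)) = Mul(Add(c, 97), Pow(Add(836, G), -1)) = Mul(Add(97, c), Pow(Add(836, G), -1)) = Mul(Pow(Add(836, G), -1), Add(97, c)))
Pow(Add(Function('S')(857, -634), -432273), -1) = Pow(Add(Mul(Pow(Add(836, 857), -1), Add(97, -634)), -432273), -1) = Pow(Add(Mul(Pow(1693, -1), -537), -432273), -1) = Pow(Add(Mul(Rational(1, 1693), -537), -432273), -1) = Pow(Add(Rational(-537, 1693), -432273), -1) = Pow(Rational(-731838726, 1693), -1) = Rational(-1693, 731838726)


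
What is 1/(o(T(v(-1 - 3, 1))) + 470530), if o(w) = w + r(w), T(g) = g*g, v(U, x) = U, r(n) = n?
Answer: 1/470562 ≈ 2.1251e-6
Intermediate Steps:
T(g) = g**2
o(w) = 2*w (o(w) = w + w = 2*w)
1/(o(T(v(-1 - 3, 1))) + 470530) = 1/(2*(-1 - 3)**2 + 470530) = 1/(2*(-4)**2 + 470530) = 1/(2*16 + 470530) = 1/(32 + 470530) = 1/470562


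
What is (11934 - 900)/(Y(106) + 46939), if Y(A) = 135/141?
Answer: 259299/1103089 ≈ 0.23507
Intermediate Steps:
Y(A) = 45/47 (Y(A) = 135*(1/141) = 45/47)
(11934 - 900)/(Y(106) + 46939) = (11934 - 900)/(45/47 + 46939) = 11034/(2206178/47) = 11034*(47/2206178) = 259299/1103089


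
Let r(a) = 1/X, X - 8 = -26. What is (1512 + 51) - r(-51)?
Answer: 28135/18 ≈ 1563.1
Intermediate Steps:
X = -18 (X = 8 - 26 = -18)
r(a) = -1/18 (r(a) = 1/(-18) = -1/18)
(1512 + 51) - r(-51) = (1512 + 51) - 1*(-1/18) = 1563 + 1/18 = 28135/18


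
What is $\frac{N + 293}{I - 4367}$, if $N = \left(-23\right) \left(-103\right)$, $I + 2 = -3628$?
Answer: $- \frac{242}{727} \approx -0.33287$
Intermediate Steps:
$I = -3630$ ($I = -2 - 3628 = -3630$)
$N = 2369$
$\frac{N + 293}{I - 4367} = \frac{2369 + 293}{-3630 - 4367} = \frac{2662}{-7997} = 2662 \left(- \frac{1}{7997}\right) = - \frac{242}{727}$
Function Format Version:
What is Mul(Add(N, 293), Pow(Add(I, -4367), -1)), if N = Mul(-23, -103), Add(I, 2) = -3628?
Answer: Rational(-242, 727) ≈ -0.33287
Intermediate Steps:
I = -3630 (I = Add(-2, -3628) = -3630)
N = 2369
Mul(Add(N, 293), Pow(Add(I, -4367), -1)) = Mul(Add(2369, 293), Pow(Add(-3630, -4367), -1)) = Mul(2662, Pow(-7997, -1)) = Mul(2662, Rational(-1, 7997)) = Rational(-242, 727)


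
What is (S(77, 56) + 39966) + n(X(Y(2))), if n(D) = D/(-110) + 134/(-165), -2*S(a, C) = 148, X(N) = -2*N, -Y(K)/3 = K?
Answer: 6582028/165 ≈ 39891.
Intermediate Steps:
Y(K) = -3*K
S(a, C) = -74 (S(a, C) = -½*148 = -74)
n(D) = -134/165 - D/110 (n(D) = D*(-1/110) + 134*(-1/165) = -D/110 - 134/165 = -134/165 - D/110)
(S(77, 56) + 39966) + n(X(Y(2))) = (-74 + 39966) + (-134/165 - (-1)*(-3*2)/55) = 39892 + (-134/165 - (-1)*(-6)/55) = 39892 + (-134/165 - 1/110*12) = 39892 + (-134/165 - 6/55) = 39892 - 152/165 = 6582028/165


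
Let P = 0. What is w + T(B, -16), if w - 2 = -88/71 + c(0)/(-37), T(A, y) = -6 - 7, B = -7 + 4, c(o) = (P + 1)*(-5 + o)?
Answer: -31798/2627 ≈ -12.104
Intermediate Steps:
c(o) = -5 + o (c(o) = (0 + 1)*(-5 + o) = 1*(-5 + o) = -5 + o)
B = -3
T(A, y) = -13
w = 2353/2627 (w = 2 + (-88/71 + (-5 + 0)/(-37)) = 2 + (-88*1/71 - 5*(-1/37)) = 2 + (-88/71 + 5/37) = 2 - 2901/2627 = 2353/2627 ≈ 0.89570)
w + T(B, -16) = 2353/2627 - 13 = -31798/2627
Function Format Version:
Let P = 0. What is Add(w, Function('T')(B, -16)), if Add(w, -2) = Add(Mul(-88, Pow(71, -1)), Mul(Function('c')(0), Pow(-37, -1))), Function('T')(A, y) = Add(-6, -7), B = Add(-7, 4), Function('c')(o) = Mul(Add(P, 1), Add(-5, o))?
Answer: Rational(-31798, 2627) ≈ -12.104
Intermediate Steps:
Function('c')(o) = Add(-5, o) (Function('c')(o) = Mul(Add(0, 1), Add(-5, o)) = Mul(1, Add(-5, o)) = Add(-5, o))
B = -3
Function('T')(A, y) = -13
w = Rational(2353, 2627) (w = Add(2, Add(Mul(-88, Pow(71, -1)), Mul(Add(-5, 0), Pow(-37, -1)))) = Add(2, Add(Mul(-88, Rational(1, 71)), Mul(-5, Rational(-1, 37)))) = Add(2, Add(Rational(-88, 71), Rational(5, 37))) = Add(2, Rational(-2901, 2627)) = Rational(2353, 2627) ≈ 0.89570)
Add(w, Function('T')(B, -16)) = Add(Rational(2353, 2627), -13) = Rational(-31798, 2627)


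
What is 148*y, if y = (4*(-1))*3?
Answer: -1776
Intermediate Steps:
y = -12 (y = -4*3 = -12)
148*y = 148*(-12) = -1776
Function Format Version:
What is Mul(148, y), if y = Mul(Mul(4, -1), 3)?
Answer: -1776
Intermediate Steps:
y = -12 (y = Mul(-4, 3) = -12)
Mul(148, y) = Mul(148, -12) = -1776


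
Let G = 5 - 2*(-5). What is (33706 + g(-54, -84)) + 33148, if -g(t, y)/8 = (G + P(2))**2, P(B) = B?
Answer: 64542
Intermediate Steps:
G = 15 (G = 5 + 10 = 15)
g(t, y) = -2312 (g(t, y) = -8*(15 + 2)**2 = -8*17**2 = -8*289 = -2312)
(33706 + g(-54, -84)) + 33148 = (33706 - 2312) + 33148 = 31394 + 33148 = 64542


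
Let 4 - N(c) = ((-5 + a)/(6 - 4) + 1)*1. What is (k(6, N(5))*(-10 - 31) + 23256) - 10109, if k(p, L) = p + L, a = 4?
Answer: 25515/2 ≈ 12758.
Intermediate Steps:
N(c) = 7/2 (N(c) = 4 - ((-5 + 4)/(6 - 4) + 1) = 4 - (-1/2 + 1) = 4 - 1/2 = 7/2)
k(p, L) = L + p
(k(6, N(5))*(-10 - 31) + 23256) - 10109 = ((7/2 + 6)*(-10 - 31) + 23256) - 10109 = ((19/2)*(-41) + 23256) - 10109 = (-779/2 + 23256) - 10109 = 45733/2 - 10109 = 25515/2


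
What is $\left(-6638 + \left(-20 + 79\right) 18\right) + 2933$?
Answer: $-2643$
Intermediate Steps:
$\left(-6638 + \left(-20 + 79\right) 18\right) + 2933 = \left(-6638 + 59 \cdot 18\right) + 2933 = \left(-6638 + 1062\right) + 2933 = -5576 + 2933 = -2643$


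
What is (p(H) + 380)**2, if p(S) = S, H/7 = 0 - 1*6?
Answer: 114244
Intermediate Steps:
H = -42 (H = 7*(0 - 1*6) = 7*(0 - 6) = 7*(-6) = -42)
(p(H) + 380)**2 = (-42 + 380)**2 = 338**2 = 114244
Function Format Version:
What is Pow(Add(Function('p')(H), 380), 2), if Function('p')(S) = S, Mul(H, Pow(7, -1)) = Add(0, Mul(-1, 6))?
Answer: 114244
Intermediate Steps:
H = -42 (H = Mul(7, Add(0, Mul(-1, 6))) = Mul(7, Add(0, -6)) = Mul(7, -6) = -42)
Pow(Add(Function('p')(H), 380), 2) = Pow(Add(-42, 380), 2) = Pow(338, 2) = 114244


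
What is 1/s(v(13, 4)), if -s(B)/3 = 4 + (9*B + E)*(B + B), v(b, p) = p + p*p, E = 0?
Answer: -1/21612 ≈ -4.6271e-5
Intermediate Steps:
v(b, p) = p + p²
s(B) = -12 - 54*B² (s(B) = -3*(4 + (9*B + 0)*(B + B)) = -3*(4 + (9*B)*(2*B)) = -3*(4 + 18*B²) = -12 - 54*B²)
1/s(v(13, 4)) = 1/(-12 - 54*16*(1 + 4)²) = 1/(-12 - 54*(4*5)²) = 1/(-12 - 54*20²) = 1/(-12 - 54*400) = 1/(-12 - 21600) = 1/(-21612) = -1/21612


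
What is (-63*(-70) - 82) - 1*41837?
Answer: -37509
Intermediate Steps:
(-63*(-70) - 82) - 1*41837 = (4410 - 82) - 41837 = 4328 - 41837 = -37509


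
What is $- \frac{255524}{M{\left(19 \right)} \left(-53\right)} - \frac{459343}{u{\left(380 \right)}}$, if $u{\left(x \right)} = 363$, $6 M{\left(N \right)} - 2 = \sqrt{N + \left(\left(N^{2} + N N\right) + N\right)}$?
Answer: $- \frac{542167163}{404019} + \frac{255524 \sqrt{190}}{3339} \approx -287.08$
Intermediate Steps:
$M{\left(N \right)} = \frac{1}{3} + \frac{\sqrt{2 N + 2 N^{2}}}{6}$ ($M{\left(N \right)} = \frac{1}{3} + \frac{\sqrt{N + \left(\left(N^{2} + N N\right) + N\right)}}{6} = \frac{1}{3} + \frac{\sqrt{N + \left(\left(N^{2} + N^{2}\right) + N\right)}}{6} = \frac{1}{3} + \frac{\sqrt{N + \left(2 N^{2} + N\right)}}{6} = \frac{1}{3} + \frac{\sqrt{N + \left(N + 2 N^{2}\right)}}{6} = \frac{1}{3} + \frac{\sqrt{2 N + 2 N^{2}}}{6}$)
$- \frac{255524}{M{\left(19 \right)} \left(-53\right)} - \frac{459343}{u{\left(380 \right)}} = - \frac{255524}{\left(\frac{1}{3} + \frac{\sqrt{2} \sqrt{19 \left(1 + 19\right)}}{6}\right) \left(-53\right)} - \frac{459343}{363} = - \frac{255524}{\left(\frac{1}{3} + \frac{\sqrt{2} \sqrt{19 \cdot 20}}{6}\right) \left(-53\right)} - \frac{459343}{363} = - \frac{255524}{\left(\frac{1}{3} + \frac{\sqrt{2} \sqrt{380}}{6}\right) \left(-53\right)} - \frac{459343}{363} = - \frac{255524}{\left(\frac{1}{3} + \frac{\sqrt{2} \cdot 2 \sqrt{95}}{6}\right) \left(-53\right)} - \frac{459343}{363} = - \frac{255524}{\left(\frac{1}{3} + \frac{\sqrt{190}}{3}\right) \left(-53\right)} - \frac{459343}{363} = - \frac{255524}{- \frac{53}{3} - \frac{53 \sqrt{190}}{3}} - \frac{459343}{363} = - \frac{459343}{363} - \frac{255524}{- \frac{53}{3} - \frac{53 \sqrt{190}}{3}}$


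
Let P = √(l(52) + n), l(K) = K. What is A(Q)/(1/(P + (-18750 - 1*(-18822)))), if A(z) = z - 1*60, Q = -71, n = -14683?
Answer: -9432 - 131*I*√14631 ≈ -9432.0 - 15846.0*I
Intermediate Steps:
P = I*√14631 (P = √(52 - 14683) = √(-14631) = I*√14631 ≈ 120.96*I)
A(z) = -60 + z (A(z) = z - 60 = -60 + z)
A(Q)/(1/(P + (-18750 - 1*(-18822)))) = (-60 - 71)/(1/(I*√14631 + (-18750 - 1*(-18822)))) = -(9432 + 131*I*√14631) = -131*(72 + I*√14631) = -9432 - 131*I*√14631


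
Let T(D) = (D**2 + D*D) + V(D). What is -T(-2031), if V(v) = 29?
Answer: -8249951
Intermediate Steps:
T(D) = 29 + 2*D**2 (T(D) = (D**2 + D*D) + 29 = (D**2 + D**2) + 29 = 2*D**2 + 29 = 29 + 2*D**2)
-T(-2031) = -(29 + 2*(-2031)**2) = -(29 + 2*4124961) = -(29 + 8249922) = -1*8249951 = -8249951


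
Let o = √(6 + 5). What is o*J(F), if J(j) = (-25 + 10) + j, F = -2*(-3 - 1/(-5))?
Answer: -47*√11/5 ≈ -31.176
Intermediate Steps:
F = 28/5 (F = -2*(-3 - 1*(-⅕)) = -2*(-3 + ⅕) = -2*(-14/5) = 28/5 ≈ 5.6000)
o = √11 ≈ 3.3166
J(j) = -15 + j
o*J(F) = √11*(-15 + 28/5) = √11*(-47/5) = -47*√11/5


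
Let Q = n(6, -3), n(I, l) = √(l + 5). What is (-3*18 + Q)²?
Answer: (54 - √2)² ≈ 2765.3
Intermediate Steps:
n(I, l) = √(5 + l)
Q = √2 (Q = √(5 - 3) = √2 ≈ 1.4142)
(-3*18 + Q)² = (-3*18 + √2)² = (-54 + √2)²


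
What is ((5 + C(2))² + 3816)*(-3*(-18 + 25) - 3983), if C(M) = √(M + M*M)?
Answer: -15403388 - 40040*√6 ≈ -1.5501e+7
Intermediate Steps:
C(M) = √(M + M²)
((5 + C(2))² + 3816)*(-3*(-18 + 25) - 3983) = ((5 + √(2*(1 + 2)))² + 3816)*(-3*(-18 + 25) - 3983) = ((5 + √(2*3))² + 3816)*(-3*7 - 3983) = ((5 + √6)² + 3816)*(-21 - 3983) = (3816 + (5 + √6)²)*(-4004) = -15279264 - 4004*(5 + √6)²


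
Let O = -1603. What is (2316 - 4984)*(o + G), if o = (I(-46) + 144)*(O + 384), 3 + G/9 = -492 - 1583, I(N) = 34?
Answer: 628804912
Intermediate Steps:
G = -18702 (G = -27 + 9*(-492 - 1583) = -27 + 9*(-2075) = -27 - 18675 = -18702)
o = -216982 (o = (34 + 144)*(-1603 + 384) = 178*(-1219) = -216982)
(2316 - 4984)*(o + G) = (2316 - 4984)*(-216982 - 18702) = -2668*(-235684) = 628804912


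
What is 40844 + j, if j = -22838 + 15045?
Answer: 33051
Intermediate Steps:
j = -7793
40844 + j = 40844 - 7793 = 33051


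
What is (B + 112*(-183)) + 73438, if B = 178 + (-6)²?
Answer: 53156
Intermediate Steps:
B = 214 (B = 178 + 36 = 214)
(B + 112*(-183)) + 73438 = (214 + 112*(-183)) + 73438 = (214 - 20496) + 73438 = -20282 + 73438 = 53156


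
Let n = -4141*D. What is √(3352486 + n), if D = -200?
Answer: √4180686 ≈ 2044.7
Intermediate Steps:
n = 828200 (n = -4141*(-200) = 828200)
√(3352486 + n) = √(3352486 + 828200) = √4180686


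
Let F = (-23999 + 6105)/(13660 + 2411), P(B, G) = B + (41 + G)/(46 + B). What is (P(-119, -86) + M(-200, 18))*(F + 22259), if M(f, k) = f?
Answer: -8313814356790/1173183 ≈ -7.0865e+6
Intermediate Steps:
P(B, G) = B + (41 + G)/(46 + B)
F = -17894/16071 ≈ -1.1134
(P(-119, -86) + M(-200, 18))*(F + 22259) = ((41 - 86 + (-119)² + 46*(-119))/(46 - 119) - 200)*(-17894/16071 + 22259) = ((41 - 86 + 14161 - 5474)/(-73) - 200)*(357706495/16071) = (-1/73*8642 - 200)*(357706495/16071) = (-8642/73 - 200)*(357706495/16071) = -23242/73*357706495/16071 = -8313814356790/1173183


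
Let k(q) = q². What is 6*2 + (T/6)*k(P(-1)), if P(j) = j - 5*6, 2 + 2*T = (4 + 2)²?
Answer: 16409/6 ≈ 2734.8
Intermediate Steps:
T = 17 (T = -1 + (4 + 2)²/2 = -1 + (½)*6² = -1 + (½)*36 = -1 + 18 = 17)
P(j) = -30 + j (P(j) = j - 30 = -30 + j)
6*2 + (T/6)*k(P(-1)) = 6*2 + (17/6)*(-30 - 1)² = 12 + (17*(⅙))*(-31)² = 12 + (17/6)*961 = 12 + 16337/6 = 16409/6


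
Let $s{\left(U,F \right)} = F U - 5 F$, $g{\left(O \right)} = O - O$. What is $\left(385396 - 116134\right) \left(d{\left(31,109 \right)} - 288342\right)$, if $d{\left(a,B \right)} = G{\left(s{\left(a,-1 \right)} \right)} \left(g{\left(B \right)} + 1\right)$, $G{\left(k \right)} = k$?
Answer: $-77646544416$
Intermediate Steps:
$g{\left(O \right)} = 0$
$s{\left(U,F \right)} = - 5 F + F U$
$d{\left(a,B \right)} = 5 - a$ ($d{\left(a,B \right)} = - (-5 + a) \left(0 + 1\right) = \left(5 - a\right) 1 = 5 - a$)
$\left(385396 - 116134\right) \left(d{\left(31,109 \right)} - 288342\right) = \left(385396 - 116134\right) \left(\left(5 - 31\right) - 288342\right) = 269262 \left(\left(5 - 31\right) - 288342\right) = 269262 \left(-26 - 288342\right) = 269262 \left(-288368\right) = -77646544416$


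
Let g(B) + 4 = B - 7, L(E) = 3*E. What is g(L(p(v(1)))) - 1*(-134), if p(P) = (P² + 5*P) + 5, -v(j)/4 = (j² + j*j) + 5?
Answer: 2070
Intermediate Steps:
v(j) = -20 - 8*j² (v(j) = -4*((j² + j*j) + 5) = -4*((j² + j²) + 5) = -4*(2*j² + 5) = -4*(5 + 2*j²) = -20 - 8*j²)
p(P) = 5 + P² + 5*P
g(B) = -11 + B (g(B) = -4 + (B - 7) = -4 + (-7 + B) = -11 + B)
g(L(p(v(1)))) - 1*(-134) = (-11 + 3*(5 + (-20 - 8*1²)² + 5*(-20 - 8*1²))) - 1*(-134) = (-11 + 3*(5 + (-20 - 8*1)² + 5*(-20 - 8*1))) + 134 = (-11 + 3*(5 + (-20 - 8)² + 5*(-20 - 8))) + 134 = (-11 + 3*(5 + (-28)² + 5*(-28))) + 134 = (-11 + 3*(5 + 784 - 140)) + 134 = (-11 + 3*649) + 134 = (-11 + 1947) + 134 = 1936 + 134 = 2070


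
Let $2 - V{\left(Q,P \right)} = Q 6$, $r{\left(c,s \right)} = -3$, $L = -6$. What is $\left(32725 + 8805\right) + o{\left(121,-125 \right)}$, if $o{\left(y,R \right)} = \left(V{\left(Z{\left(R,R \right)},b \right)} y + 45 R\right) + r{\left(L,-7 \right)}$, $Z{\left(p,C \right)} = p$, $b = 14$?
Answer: $126894$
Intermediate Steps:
$V{\left(Q,P \right)} = 2 - 6 Q$ ($V{\left(Q,P \right)} = 2 - Q 6 = 2 - 6 Q$)
$o{\left(y,R \right)} = -3 + 45 R + y \left(2 - 6 R\right)$ ($o{\left(y,R \right)} = \left(\left(2 - 6 R\right) y + 45 R\right) - 3 = \left(y \left(2 - 6 R\right) + 45 R\right) - 3 = \left(45 R + y \left(2 - 6 R\right)\right) - 3 = -3 + 45 R + y \left(2 - 6 R\right)$)
$\left(32725 + 8805\right) + o{\left(121,-125 \right)} = \left(32725 + 8805\right) - \left(5628 + 242 \left(-1 + 3 \left(-125\right)\right)\right) = 41530 - \left(5628 + 242 \left(-1 - 375\right)\right) = 41530 - \left(5628 - 90992\right) = 41530 - -85364 = 41530 + 85364 = 126894$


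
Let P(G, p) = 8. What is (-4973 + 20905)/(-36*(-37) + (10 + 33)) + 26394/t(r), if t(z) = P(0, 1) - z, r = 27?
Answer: -35989042/26125 ≈ -1377.6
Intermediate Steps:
t(z) = 8 - z
(-4973 + 20905)/(-36*(-37) + (10 + 33)) + 26394/t(r) = (-4973 + 20905)/(-36*(-37) + (10 + 33)) + 26394/(8 - 1*27) = 15932/(1332 + 43) + 26394/(8 - 27) = 15932/1375 + 26394/(-19) = 15932*(1/1375) + 26394*(-1/19) = 15932/1375 - 26394/19 = -35989042/26125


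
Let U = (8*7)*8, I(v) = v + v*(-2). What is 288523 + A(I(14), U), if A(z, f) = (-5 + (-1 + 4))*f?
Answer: 287627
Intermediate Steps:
I(v) = -v (I(v) = v - 2*v = -v)
U = 448 (U = 56*8 = 448)
A(z, f) = -2*f (A(z, f) = (-5 + 3)*f = -2*f)
288523 + A(I(14), U) = 288523 - 2*448 = 288523 - 896 = 287627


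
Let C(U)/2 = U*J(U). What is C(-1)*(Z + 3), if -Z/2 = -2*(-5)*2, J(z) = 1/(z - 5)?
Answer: -37/3 ≈ -12.333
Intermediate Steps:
J(z) = 1/(-5 + z)
C(U) = 2*U/(-5 + U) (C(U) = 2*(U/(-5 + U)) = 2*U/(-5 + U))
Z = -40 (Z = -2*(-2*(-5))*2 = -20*2 = -2*20 = -40)
C(-1)*(Z + 3) = (2*(-1)/(-5 - 1))*(-40 + 3) = (2*(-1)/(-6))*(-37) = (2*(-1)*(-⅙))*(-37) = (⅓)*(-37) = -37/3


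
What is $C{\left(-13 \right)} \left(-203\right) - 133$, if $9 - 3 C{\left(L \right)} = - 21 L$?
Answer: $17731$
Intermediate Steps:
$C{\left(L \right)} = 3 + 7 L$ ($C{\left(L \right)} = 3 - \frac{\left(-21\right) L}{3} = 3 + 7 L$)
$C{\left(-13 \right)} \left(-203\right) - 133 = \left(3 + 7 \left(-13\right)\right) \left(-203\right) - 133 = \left(3 - 91\right) \left(-203\right) - 133 = \left(-88\right) \left(-203\right) - 133 = 17864 - 133 = 17731$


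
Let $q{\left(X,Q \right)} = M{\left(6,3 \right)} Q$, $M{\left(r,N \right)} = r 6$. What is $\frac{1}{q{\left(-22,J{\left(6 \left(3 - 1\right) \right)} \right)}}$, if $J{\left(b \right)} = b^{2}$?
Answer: $\frac{1}{5184} \approx 0.0001929$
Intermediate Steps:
$M{\left(r,N \right)} = 6 r$
$q{\left(X,Q \right)} = 36 Q$ ($q{\left(X,Q \right)} = 6 \cdot 6 Q = 36 Q$)
$\frac{1}{q{\left(-22,J{\left(6 \left(3 - 1\right) \right)} \right)}} = \frac{1}{36 \left(6 \left(3 - 1\right)\right)^{2}} = \frac{1}{36 \left(6 \cdot 2\right)^{2}} = \frac{1}{36 \cdot 12^{2}} = \frac{1}{36 \cdot 144} = \frac{1}{5184}$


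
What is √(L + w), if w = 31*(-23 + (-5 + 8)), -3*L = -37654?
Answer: √107382/3 ≈ 109.23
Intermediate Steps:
L = 37654/3 (L = -⅓*(-37654) = 37654/3 ≈ 12551.)
w = -620 (w = 31*(-23 + 3) = 31*(-20) = -620)
√(L + w) = √(37654/3 - 620) = √(35794/3) = √107382/3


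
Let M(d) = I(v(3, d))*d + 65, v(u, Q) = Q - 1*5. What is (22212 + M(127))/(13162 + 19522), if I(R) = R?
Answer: 37771/32684 ≈ 1.1556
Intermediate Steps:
v(u, Q) = -5 + Q (v(u, Q) = Q - 5 = -5 + Q)
M(d) = 65 + d*(-5 + d) (M(d) = (-5 + d)*d + 65 = d*(-5 + d) + 65 = 65 + d*(-5 + d))
(22212 + M(127))/(13162 + 19522) = (22212 + (65 + 127*(-5 + 127)))/(13162 + 19522) = (22212 + (65 + 127*122))/32684 = (22212 + (65 + 15494))*(1/32684) = (22212 + 15559)*(1/32684) = 37771*(1/32684) = 37771/32684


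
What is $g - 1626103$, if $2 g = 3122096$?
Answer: $-65055$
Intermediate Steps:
$g = 1561048$ ($g = \frac{1}{2} \cdot 3122096 = 1561048$)
$g - 1626103 = 1561048 - 1626103 = -65055$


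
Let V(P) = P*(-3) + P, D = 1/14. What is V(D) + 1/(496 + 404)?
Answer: -893/6300 ≈ -0.14175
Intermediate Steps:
D = 1/14 ≈ 0.071429
V(P) = -2*P (V(P) = -3*P + P = -2*P)
V(D) + 1/(496 + 404) = -2*1/14 + 1/(496 + 404) = -⅐ + 1/900 = -893/6300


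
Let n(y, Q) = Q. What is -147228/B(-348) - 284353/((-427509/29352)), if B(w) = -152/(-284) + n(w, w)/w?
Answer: -1186360686596/15532827 ≈ -76378.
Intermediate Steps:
B(w) = 109/71 (B(w) = -152/(-284) + w/w = -152*(-1/284) + 1 = 38/71 + 1 = 109/71)
-147228/B(-348) - 284353/((-427509/29352)) = -147228/109/71 - 284353/((-427509/29352)) = -147228*71/109 - 284353/((-427509*1/29352)) = -10453188/109 - 284353/(-142503/9784) = -10453188/109 - 284353*(-9784/142503) = -10453188/109 + 2782109752/142503 = -1186360686596/15532827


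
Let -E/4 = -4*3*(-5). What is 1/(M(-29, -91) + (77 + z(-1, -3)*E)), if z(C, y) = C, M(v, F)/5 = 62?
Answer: 1/627 ≈ 0.0015949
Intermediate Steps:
M(v, F) = 310 (M(v, F) = 5*62 = 310)
E = -240 (E = -4*(-4*3)*(-5) = -(-48)*(-5) = -4*60 = -240)
1/(M(-29, -91) + (77 + z(-1, -3)*E)) = 1/(310 + (77 - 1*(-240))) = 1/(310 + (77 + 240)) = 1/(310 + 317) = 1/627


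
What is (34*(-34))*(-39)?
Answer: 45084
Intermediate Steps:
(34*(-34))*(-39) = -1156*(-39) = 45084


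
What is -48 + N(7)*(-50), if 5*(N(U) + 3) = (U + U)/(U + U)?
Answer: 92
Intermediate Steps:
N(U) = -14/5 (N(U) = -3 + ((U + U)/(U + U))/5 = -3 + ((2*U)/((2*U)))/5 = -3 + ((2*U)*(1/(2*U)))/5 = -3 + (⅕)*1 = -3 + ⅕ = -14/5)
-48 + N(7)*(-50) = -48 - 14/5*(-50) = -48 + 140 = 92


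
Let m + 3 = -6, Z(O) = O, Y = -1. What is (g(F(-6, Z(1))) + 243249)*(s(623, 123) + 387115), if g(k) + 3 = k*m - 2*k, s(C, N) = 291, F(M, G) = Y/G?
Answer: 94239221342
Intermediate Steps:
F(M, G) = -1/G
m = -9 (m = -3 - 6 = -9)
g(k) = -3 - 11*k (g(k) = -3 + (k*(-9) - 2*k) = -3 + (-9*k - 2*k) = -3 - 11*k)
(g(F(-6, Z(1))) + 243249)*(s(623, 123) + 387115) = ((-3 - (-11)/1) + 243249)*(291 + 387115) = ((-3 - (-11)) + 243249)*387406 = ((-3 - 11*(-1)) + 243249)*387406 = ((-3 + 11) + 243249)*387406 = (8 + 243249)*387406 = 243257*387406 = 94239221342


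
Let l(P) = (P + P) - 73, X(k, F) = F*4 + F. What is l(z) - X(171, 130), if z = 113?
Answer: -497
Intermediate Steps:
X(k, F) = 5*F (X(k, F) = 4*F + F = 5*F)
l(P) = -73 + 2*P (l(P) = 2*P - 73 = -73 + 2*P)
l(z) - X(171, 130) = (-73 + 2*113) - 5*130 = (-73 + 226) - 1*650 = 153 - 650 = -497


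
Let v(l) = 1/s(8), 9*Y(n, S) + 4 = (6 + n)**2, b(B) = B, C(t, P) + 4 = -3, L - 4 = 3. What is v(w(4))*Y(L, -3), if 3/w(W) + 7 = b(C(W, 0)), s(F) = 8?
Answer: 55/24 ≈ 2.2917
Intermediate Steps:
L = 7 (L = 4 + 3 = 7)
C(t, P) = -7 (C(t, P) = -4 - 3 = -7)
w(W) = -3/14 (w(W) = 3/(-7 - 7) = 3/(-14) = 3*(-1/14) = -3/14)
Y(n, S) = -4/9 + (6 + n)**2/9
v(l) = 1/8
v(w(4))*Y(L, -3) = (-4/9 + (6 + 7)**2/9)/8 = (-4/9 + (1/9)*13**2)/8 = (-4/9 + (1/9)*169)/8 = (-4/9 + 169/9)/8 = (1/8)*(55/3) = 55/24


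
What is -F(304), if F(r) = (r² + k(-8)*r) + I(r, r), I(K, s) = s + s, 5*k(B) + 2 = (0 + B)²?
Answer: -483968/5 ≈ -96794.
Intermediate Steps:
k(B) = -⅖ + B²/5 (k(B) = -⅖ + (0 + B)²/5 = -⅖ + B²/5)
I(K, s) = 2*s
F(r) = r² + 72*r/5 (F(r) = (r² + (-⅖ + (⅕)*(-8)²)*r) + 2*r = (r² + (-⅖ + (⅕)*64)*r) + 2*r = (r² + (-⅖ + 64/5)*r) + 2*r = (r² + 62*r/5) + 2*r = r² + 72*r/5)
-F(304) = -304*(72 + 5*304)/5 = -304*(72 + 1520)/5 = -304*1592/5 = -1*483968/5 = -483968/5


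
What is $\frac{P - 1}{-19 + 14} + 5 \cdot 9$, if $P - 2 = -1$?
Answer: $45$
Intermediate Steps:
$P = 1$ ($P = 2 - 1 = 1$)
$\frac{P - 1}{-19 + 14} + 5 \cdot 9 = \frac{1 - 1}{-19 + 14} + 5 \cdot 9 = \frac{0}{-5} + 45 = 0 \left(- \frac{1}{5}\right) + 45 = 0 + 45 = 45$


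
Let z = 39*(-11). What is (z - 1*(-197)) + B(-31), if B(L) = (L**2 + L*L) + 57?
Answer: 1747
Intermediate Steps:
z = -429
B(L) = 57 + 2*L**2 (B(L) = (L**2 + L**2) + 57 = 2*L**2 + 57 = 57 + 2*L**2)
(z - 1*(-197)) + B(-31) = (-429 - 1*(-197)) + (57 + 2*(-31)**2) = (-429 + 197) + (57 + 2*961) = -232 + (57 + 1922) = -232 + 1979 = 1747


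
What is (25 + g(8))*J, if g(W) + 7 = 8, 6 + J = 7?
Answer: 26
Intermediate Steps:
J = 1 (J = -6 + 7 = 1)
g(W) = 1 (g(W) = -7 + 8 = 1)
(25 + g(8))*J = (25 + 1)*1 = 26*1 = 26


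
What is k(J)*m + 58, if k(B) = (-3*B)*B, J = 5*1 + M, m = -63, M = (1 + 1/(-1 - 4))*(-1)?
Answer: 84799/25 ≈ 3392.0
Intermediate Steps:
M = -⅘ (M = (1 + 1/(-5))*(-1) = (1 - ⅕)*(-1) = (⅘)*(-1) = -⅘ ≈ -0.80000)
J = 21/5 (J = 5*1 - ⅘ = 5 - ⅘ = 21/5 ≈ 4.2000)
k(B) = -3*B²
k(J)*m + 58 = -3*(21/5)²*(-63) + 58 = -3*441/25*(-63) + 58 = -1323/25*(-63) + 58 = 83349/25 + 58 = 84799/25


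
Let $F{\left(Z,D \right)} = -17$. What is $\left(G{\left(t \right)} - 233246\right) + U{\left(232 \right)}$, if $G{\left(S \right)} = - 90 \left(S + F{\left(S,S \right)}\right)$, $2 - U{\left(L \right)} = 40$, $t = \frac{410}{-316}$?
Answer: $- \frac{18299341}{79} \approx -2.3164 \cdot 10^{5}$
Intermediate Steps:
$t = - \frac{205}{158}$ ($t = 410 \left(- \frac{1}{316}\right) = - \frac{205}{158} \approx -1.2975$)
$U{\left(L \right)} = -38$ ($U{\left(L \right)} = 2 - 40 = -38$)
$G{\left(S \right)} = 1530 - 90 S$ ($G{\left(S \right)} = - 90 \left(S - 17\right) = - 90 \left(-17 + S\right) = 1530 - 90 S$)
$\left(G{\left(t \right)} - 233246\right) + U{\left(232 \right)} = \left(\left(1530 - - \frac{9225}{79}\right) - 233246\right) - 38 = \left(\left(1530 + \frac{9225}{79}\right) - 233246\right) - 38 = \left(\frac{130095}{79} - 233246\right) - 38 = - \frac{18296339}{79} - 38 = - \frac{18299341}{79}$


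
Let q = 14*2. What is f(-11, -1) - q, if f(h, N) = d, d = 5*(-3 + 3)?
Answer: -28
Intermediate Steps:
q = 28
d = 0 (d = 5*0 = 0)
f(h, N) = 0
f(-11, -1) - q = 0 - 1*28 = 0 - 28 = -28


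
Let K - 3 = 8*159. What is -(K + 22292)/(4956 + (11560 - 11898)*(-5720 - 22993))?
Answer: -23567/9709950 ≈ -0.0024271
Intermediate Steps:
K = 1275 (K = 3 + 8*159 = 3 + 1272 = 1275)
-(K + 22292)/(4956 + (11560 - 11898)*(-5720 - 22993)) = -(1275 + 22292)/(4956 + (11560 - 11898)*(-5720 - 22993)) = -23567/(4956 - 338*(-28713)) = -23567/(4956 + 9704994) = -23567/9709950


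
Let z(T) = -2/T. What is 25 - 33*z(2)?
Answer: 58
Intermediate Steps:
25 - 33*z(2) = 25 - (-66)/2 = 25 - 33*(-1) = 25 + 33 = 58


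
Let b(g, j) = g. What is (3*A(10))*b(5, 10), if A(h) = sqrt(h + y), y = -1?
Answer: 45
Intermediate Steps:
A(h) = sqrt(-1 + h) (A(h) = sqrt(h - 1) = sqrt(-1 + h))
(3*A(10))*b(5, 10) = (3*sqrt(-1 + 10))*5 = (3*sqrt(9))*5 = (3*3)*5 = 9*5 = 45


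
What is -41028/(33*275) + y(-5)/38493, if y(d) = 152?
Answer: -525970468/116441325 ≈ -4.5170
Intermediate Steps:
-41028/(33*275) + y(-5)/38493 = -41028/(33*275) + 152/38493 = -41028/9075 + 152*(1/38493) = -41028*1/9075 + 152/38493 = -13676/3025 + 152/38493 = -525970468/116441325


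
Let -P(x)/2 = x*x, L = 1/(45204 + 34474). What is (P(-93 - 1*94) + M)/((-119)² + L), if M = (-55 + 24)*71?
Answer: -5747891242/1128320159 ≈ -5.0942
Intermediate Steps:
L = 1/79678 ≈ 1.2551e-5
P(x) = -2*x² (P(x) = -2*x*x = -2*x²)
M = -2201 (M = -31*71 = -2201)
(P(-93 - 1*94) + M)/((-119)² + L) = (-2*(-93 - 1*94)² - 2201)/((-119)² + 1/79678) = (-2*(-93 - 94)² - 2201)/(14161 + 1/79678) = (-2*(-187)² - 2201)/(1128320159/79678) = (-2*34969 - 2201)*(79678/1128320159) = (-69938 - 2201)*(79678/1128320159) = -72139*79678/1128320159 = -5747891242/1128320159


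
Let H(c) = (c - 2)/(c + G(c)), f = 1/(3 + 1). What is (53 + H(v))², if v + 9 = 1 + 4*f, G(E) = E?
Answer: 564001/196 ≈ 2877.6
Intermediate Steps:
f = ¼ (f = 1/4 = ¼ ≈ 0.25000)
v = -7 (v = -9 + (1 + 4*(¼)) = -9 + (1 + 1) = -9 + 2 = -7)
H(c) = (-2 + c)/(2*c) (H(c) = (c - 2)/(c + c) = (-2 + c)/((2*c)) = (-2 + c)*(1/(2*c)) = (-2 + c)/(2*c))
(53 + H(v))² = (53 + (½)*(-2 - 7)/(-7))² = (53 + (½)*(-⅐)*(-9))² = (53 + 9/14)² = (751/14)² = 564001/196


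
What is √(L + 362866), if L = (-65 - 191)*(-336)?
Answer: √448882 ≈ 669.99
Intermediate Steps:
L = 86016 (L = -256*(-336) = 86016)
√(L + 362866) = √(86016 + 362866) = √448882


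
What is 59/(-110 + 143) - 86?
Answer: -2779/33 ≈ -84.212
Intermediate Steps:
59/(-110 + 143) - 86 = 59/33 - 86 = -2779/33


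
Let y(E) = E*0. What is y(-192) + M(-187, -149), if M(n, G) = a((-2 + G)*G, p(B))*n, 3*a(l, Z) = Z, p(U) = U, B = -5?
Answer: 935/3 ≈ 311.67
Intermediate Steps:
a(l, Z) = Z/3
y(E) = 0
M(n, G) = -5*n/3 (M(n, G) = ((1/3)*(-5))*n = -5*n/3)
y(-192) + M(-187, -149) = 0 - 5/3*(-187) = 0 + 935/3 = 935/3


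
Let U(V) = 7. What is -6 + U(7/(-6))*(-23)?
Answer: -167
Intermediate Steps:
-6 + U(7/(-6))*(-23) = -6 + 7*(-23) = -6 - 161 = -167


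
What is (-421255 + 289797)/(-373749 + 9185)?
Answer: 65729/182282 ≈ 0.36059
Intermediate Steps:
(-421255 + 289797)/(-373749 + 9185) = -131458/(-364564) = -131458*(-1/364564) = 65729/182282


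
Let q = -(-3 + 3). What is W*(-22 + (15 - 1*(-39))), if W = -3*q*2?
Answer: 0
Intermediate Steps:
q = 0 (q = -1*0 = 0)
W = 0 (W = -3*0*2 = 0*2 = 0)
W*(-22 + (15 - 1*(-39))) = 0*(-22 + (15 - 1*(-39))) = 0*(-22 + (15 + 39)) = 0*(-22 + 54) = 0*32 = 0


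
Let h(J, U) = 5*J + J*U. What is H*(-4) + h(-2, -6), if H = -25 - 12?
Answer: 150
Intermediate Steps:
H = -37
H*(-4) + h(-2, -6) = -37*(-4) - 2*(5 - 6) = 148 - 2*(-1) = 148 + 2 = 150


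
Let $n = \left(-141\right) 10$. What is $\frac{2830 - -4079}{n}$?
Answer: $- \frac{49}{10} \approx -4.9$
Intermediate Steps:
$n = -1410$
$\frac{2830 - -4079}{n} = \frac{2830 - -4079}{-1410} = \left(2830 + 4079\right) \left(- \frac{1}{1410}\right) = 6909 \left(- \frac{1}{1410}\right) = - \frac{49}{10}$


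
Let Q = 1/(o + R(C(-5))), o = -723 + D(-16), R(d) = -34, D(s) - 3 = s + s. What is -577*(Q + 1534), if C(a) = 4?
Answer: -695702171/786 ≈ -8.8512e+5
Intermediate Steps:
D(s) = 3 + 2*s (D(s) = 3 + (s + s) = 3 + 2*s)
o = -752 (o = -723 + (3 + 2*(-16)) = -723 + (3 - 32) = -723 - 29 = -752)
Q = -1/786 (Q = 1/(-752 - 34) = 1/(-786) = -1/786 ≈ -0.0012723)
-577*(Q + 1534) = -577*(-1/786 + 1534) = -577*1205723/786 = -695702171/786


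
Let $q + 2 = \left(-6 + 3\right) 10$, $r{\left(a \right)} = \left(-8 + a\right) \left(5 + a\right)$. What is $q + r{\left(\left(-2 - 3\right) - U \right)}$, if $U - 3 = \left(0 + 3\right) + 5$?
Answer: $232$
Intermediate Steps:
$U = 11$ ($U = 3 + \left(\left(0 + 3\right) + 5\right) = 3 + \left(3 + 5\right) = 3 + 8 = 11$)
$q = -32$ ($q = -2 + \left(-6 + 3\right) 10 = -2 - 30 = -32$)
$q + r{\left(\left(-2 - 3\right) - U \right)} = -32 - \left(40 - \left(\left(-2 - 3\right) - 11\right)^{2} + 3 \left(\left(-2 - 3\right) - 11\right)\right) = -32 - \left(40 - \left(-5 - 11\right)^{2} + 3 \left(-5 - 11\right)\right) = -32 - \left(-8 - 256\right) = -32 + \left(-40 + 256 + 48\right) = -32 + 264 = 232$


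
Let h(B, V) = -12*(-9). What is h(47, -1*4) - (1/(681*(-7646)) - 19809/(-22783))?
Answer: 12708830691913/118629395058 ≈ 107.13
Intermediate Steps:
h(B, V) = 108
h(47, -1*4) - (1/(681*(-7646)) - 19809/(-22783)) = 108 - (1/(681*(-7646)) - 19809/(-22783)) = 108 - ((1/681)*(-1/7646) - 19809*(-1/22783)) = 108 - (-1/5206926 + 19809/22783) = 108 - 1*103143974351/118629395058 = 108 - 103143974351/118629395058 = 12708830691913/118629395058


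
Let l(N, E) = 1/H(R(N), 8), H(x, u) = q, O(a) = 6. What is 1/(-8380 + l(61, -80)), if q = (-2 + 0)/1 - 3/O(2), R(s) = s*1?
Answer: -5/41902 ≈ -0.00011933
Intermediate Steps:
R(s) = s
q = -5/2 (q = (-2 + 0)/1 - 3/6 = -2*1 - 3*1/6 = -2 - 1/2 = -5/2 ≈ -2.5000)
H(x, u) = -5/2
l(N, E) = -2/5 (l(N, E) = 1/(-5/2) = -2/5)
1/(-8380 + l(61, -80)) = 1/(-8380 - 2/5) = 1/(-41902/5) = -5/41902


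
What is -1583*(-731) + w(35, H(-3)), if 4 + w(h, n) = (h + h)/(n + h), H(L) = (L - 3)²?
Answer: 82159069/71 ≈ 1.1572e+6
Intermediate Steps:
H(L) = (-3 + L)²
w(h, n) = -4 + 2*h/(h + n) (w(h, n) = -4 + (h + h)/(n + h) = -4 + (2*h)/(h + n) = -4 + 2*h/(h + n))
-1583*(-731) + w(35, H(-3)) = -1583*(-731) + 2*(-1*35 - 2*(-3 - 3)²)/(35 + (-3 - 3)²) = 1157173 + 2*(-35 - 2*(-6)²)/(35 + (-6)²) = 1157173 + 2*(-35 - 2*36)/(35 + 36) = 1157173 + 2*(-35 - 72)/71 = 1157173 + 2*(1/71)*(-107) = 1157173 - 214/71 = 82159069/71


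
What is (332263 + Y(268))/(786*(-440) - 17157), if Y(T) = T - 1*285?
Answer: -332246/362997 ≈ -0.91529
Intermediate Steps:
Y(T) = -285 + T (Y(T) = T - 285 = -285 + T)
(332263 + Y(268))/(786*(-440) - 17157) = (332263 + (-285 + 268))/(786*(-440) - 17157) = (332263 - 17)/(-345840 - 17157) = 332246/(-362997) = 332246*(-1/362997) = -332246/362997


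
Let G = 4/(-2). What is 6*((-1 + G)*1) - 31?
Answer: -49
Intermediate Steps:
G = -2 (G = 4*(-½) = -2)
6*((-1 + G)*1) - 31 = 6*((-1 - 2)*1) - 31 = 6*(-3*1) - 31 = 6*(-3) - 31 = -18 - 31 = -49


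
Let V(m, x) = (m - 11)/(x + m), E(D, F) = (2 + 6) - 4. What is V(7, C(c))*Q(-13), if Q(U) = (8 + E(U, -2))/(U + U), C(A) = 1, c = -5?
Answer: 3/13 ≈ 0.23077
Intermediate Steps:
E(D, F) = 4 (E(D, F) = 8 - 4 = 4)
Q(U) = 6/U (Q(U) = (8 + 4)/(U + U) = 12/((2*U)) = 12*(1/(2*U)) = 6/U)
V(m, x) = (-11 + m)/(m + x)
V(7, C(c))*Q(-13) = ((-11 + 7)/(7 + 1))*(6/(-13)) = (-4/8)*(6*(-1/13)) = ((1/8)*(-4))*(-6/13) = -1/2*(-6/13) = 3/13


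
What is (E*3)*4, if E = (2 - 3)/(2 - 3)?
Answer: 12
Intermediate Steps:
E = 1 (E = -1/(-1) = -1*(-1) = 1)
(E*3)*4 = (1*3)*4 = 3*4 = 12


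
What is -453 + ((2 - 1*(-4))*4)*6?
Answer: -309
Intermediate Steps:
-453 + ((2 - 1*(-4))*4)*6 = -453 + ((2 + 4)*4)*6 = -453 + (6*4)*6 = -453 + 24*6 = -453 + 144 = -309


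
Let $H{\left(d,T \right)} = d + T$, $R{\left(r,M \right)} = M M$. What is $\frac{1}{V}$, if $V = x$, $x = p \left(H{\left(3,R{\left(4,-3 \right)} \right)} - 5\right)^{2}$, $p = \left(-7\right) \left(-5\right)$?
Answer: $\frac{1}{1715} \approx 0.00058309$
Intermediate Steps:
$R{\left(r,M \right)} = M^{2}$
$H{\left(d,T \right)} = T + d$
$p = 35$
$x = 1715$ ($x = 35 \left(\left(\left(-3\right)^{2} + 3\right) - 5\right)^{2} = 35 \left(\left(9 + 3\right) - 5\right)^{2} = 35 \left(12 - 5\right)^{2} = 35 \cdot 7^{2} = 35 \cdot 49 = 1715$)
$V = 1715$
$\frac{1}{V} = \frac{1}{1715}$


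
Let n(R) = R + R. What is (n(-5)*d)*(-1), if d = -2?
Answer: -20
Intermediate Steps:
n(R) = 2*R
(n(-5)*d)*(-1) = ((2*(-5))*(-2))*(-1) = -10*(-2)*(-1) = 20*(-1) = -20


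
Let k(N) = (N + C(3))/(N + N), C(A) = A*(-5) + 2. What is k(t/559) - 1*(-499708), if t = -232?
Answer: 231872011/464 ≈ 4.9972e+5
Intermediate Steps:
C(A) = 2 - 5*A (C(A) = -5*A + 2 = 2 - 5*A)
k(N) = (-13 + N)/(2*N) (k(N) = (N + (2 - 5*3))/(N + N) = (N + (2 - 15))/((2*N)) = (N - 13)*(1/(2*N)) = (-13 + N)*(1/(2*N)) = (-13 + N)/(2*N))
k(t/559) - 1*(-499708) = (-13 - 232/559)/(2*((-232/559))) - 1*(-499708) = (-13 - 232*1/559)/(2*((-232*1/559))) + 499708 = (-13 - 232/559)/(2*(-232/559)) + 499708 = (½)*(-559/232)*(-7499/559) + 499708 = 7499/464 + 499708 = 231872011/464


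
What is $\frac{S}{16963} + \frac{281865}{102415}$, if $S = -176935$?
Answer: $- \frac{2667904406}{347453129} \approx -7.6785$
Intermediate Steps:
$\frac{S}{16963} + \frac{281865}{102415} = - \frac{176935}{16963} + \frac{281865}{102415} = \left(-176935\right) \frac{1}{16963} + 281865 \cdot \frac{1}{102415} = - \frac{176935}{16963} + \frac{56373}{20483} = - \frac{2667904406}{347453129}$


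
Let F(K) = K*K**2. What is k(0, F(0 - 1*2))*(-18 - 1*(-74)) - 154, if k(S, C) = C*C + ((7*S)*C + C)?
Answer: 2982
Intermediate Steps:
F(K) = K**3
k(S, C) = C + C**2 + 7*C*S (k(S, C) = C**2 + (7*C*S + C) = C**2 + (C + 7*C*S) = C + C**2 + 7*C*S)
k(0, F(0 - 1*2))*(-18 - 1*(-74)) - 154 = ((0 - 1*2)**3*(1 + (0 - 1*2)**3 + 7*0))*(-18 - 1*(-74)) - 154 = ((0 - 2)**3*(1 + (0 - 2)**3 + 0))*(-18 + 74) - 154 = ((-2)**3*(1 + (-2)**3 + 0))*56 - 154 = -8*(1 - 8 + 0)*56 - 154 = -8*(-7)*56 - 154 = 56*56 - 154 = 3136 - 154 = 2982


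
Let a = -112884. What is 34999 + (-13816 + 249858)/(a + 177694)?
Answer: 1134260616/32405 ≈ 35003.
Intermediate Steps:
34999 + (-13816 + 249858)/(a + 177694) = 34999 + (-13816 + 249858)/(-112884 + 177694) = 34999 + 236042/64810 = 34999 + 236042*(1/64810) = 34999 + 118021/32405 = 1134260616/32405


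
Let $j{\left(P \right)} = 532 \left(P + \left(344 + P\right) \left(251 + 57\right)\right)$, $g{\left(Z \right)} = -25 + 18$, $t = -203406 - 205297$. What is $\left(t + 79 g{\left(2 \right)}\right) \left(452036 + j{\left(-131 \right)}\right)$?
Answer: $-14440054468032$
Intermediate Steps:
$t = -408703$ ($t = -203406 - 205297 = -408703$)
$g{\left(Z \right)} = -7$
$j{\left(P \right)} = 56366464 + 164388 P$ ($j{\left(P \right)} = 532 \left(P + \left(344 + P\right) 308\right) = 532 \left(P + \left(105952 + 308 P\right)\right) = 532 \left(105952 + 309 P\right) = 56366464 + 164388 P$)
$\left(t + 79 g{\left(2 \right)}\right) \left(452036 + j{\left(-131 \right)}\right) = \left(-408703 + 79 \left(-7\right)\right) \left(452036 + \left(56366464 + 164388 \left(-131\right)\right)\right) = \left(-408703 - 553\right) \left(452036 + \left(56366464 - 21534828\right)\right) = - 409256 \left(452036 + 34831636\right) = \left(-409256\right) 35283672 = -14440054468032$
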